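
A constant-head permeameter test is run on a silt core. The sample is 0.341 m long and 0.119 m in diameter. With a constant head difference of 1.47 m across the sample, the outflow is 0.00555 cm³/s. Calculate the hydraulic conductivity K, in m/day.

0.0100

Cross-sectional area A = π·(d/2)² = π × (0.119/2)² = 0.01112 m².
Convert discharge: 0.00555 cm³/s = 5.550e-09 m³/s.
Darcy's law rearranged: K = Q·L / (A·Δh) = 5.550e-09 × 0.341 / (0.01112 × 1.47) = 1.158e-07 m/s = 0.01000 m/day.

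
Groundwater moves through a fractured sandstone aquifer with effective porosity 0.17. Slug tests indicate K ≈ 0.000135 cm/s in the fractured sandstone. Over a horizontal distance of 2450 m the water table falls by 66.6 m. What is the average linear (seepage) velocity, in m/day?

Convert K: 0.000135 cm/s × 864 = 0.1166 m/day.
Hydraulic gradient i = Δh / L = 66.6 / 2450 = 0.02718.
Darcy flux q = K · i = 0.1166 × 0.02718 = 0.003171 m/day.
Seepage velocity v = q / n_e = 0.003171 / 0.17 = 0.01865 m/day.

0.0187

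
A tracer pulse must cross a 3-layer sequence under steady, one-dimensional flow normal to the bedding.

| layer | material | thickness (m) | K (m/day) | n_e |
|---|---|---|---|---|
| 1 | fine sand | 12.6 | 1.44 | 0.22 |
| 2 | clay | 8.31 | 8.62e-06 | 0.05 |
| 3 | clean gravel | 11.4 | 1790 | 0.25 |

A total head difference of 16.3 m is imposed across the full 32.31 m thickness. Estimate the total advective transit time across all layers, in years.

978

With flow normal to the layers, continuity requires the same specific discharge q through every layer.
Σ(b_i/K_i) = 12.6/1.44 + 8.31/8.62e-06 + 11.4/1790 = 9.640e+05 d.
q = Δh / Σ(b_i/K_i) = 16.3 / 9.640e+05 = 1.691e-05 m/day.
In each layer the seepage velocity is v_i = q/n_i, so the layer transit time is t_i = b_i·n_i / q:
  layer 1 (fine sand): t_1 = 12.6 × 0.22 / 1.691e-05 = 1.639e+05 d
  layer 2 (clay): t_2 = 8.31 × 0.05 / 1.691e-05 = 24574 d
  layer 3 (clean gravel): t_3 = 11.4 × 0.25 / 1.691e-05 = 1.686e+05 d
Total t = Σ t_i = 3.571e+05 days = 977.6 years.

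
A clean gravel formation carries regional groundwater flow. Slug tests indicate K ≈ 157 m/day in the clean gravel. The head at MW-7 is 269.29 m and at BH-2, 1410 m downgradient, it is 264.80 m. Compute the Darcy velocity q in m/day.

Hydraulic gradient i = (269.29 − 264.80) / 1410 = 4.49 / 1410 = 0.003184.
Specific discharge q = K · i = 157.0 × 0.003184 = 0.5000 m/day.

0.500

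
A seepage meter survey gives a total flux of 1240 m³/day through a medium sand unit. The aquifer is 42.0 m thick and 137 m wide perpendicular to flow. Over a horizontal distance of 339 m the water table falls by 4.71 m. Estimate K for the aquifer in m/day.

Cross-sectional area A = 137 × 42.0 = 5754 m².
Hydraulic gradient i = Δh / L = 4.71 / 339 = 0.01389.
From Q = K·A·i, K = Q / (A·i) = 1240 / (5754 × 0.01389) = 15.51 m/day.

15.5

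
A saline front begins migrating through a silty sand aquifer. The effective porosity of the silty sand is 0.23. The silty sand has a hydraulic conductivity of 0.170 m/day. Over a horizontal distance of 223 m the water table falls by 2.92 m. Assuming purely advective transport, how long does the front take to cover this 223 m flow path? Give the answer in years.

Hydraulic gradient i = Δh / L = 2.92 / 223 = 0.01309.
Darcy flux q = K · i = 0.1700 × 0.01309 = 0.002226 m/day.
Seepage velocity v = q / n_e = 0.002226 / 0.23 = 0.009678 m/day.
Travel time t = L / v = 223 / 0.009678 = 23041 days = 63.08 years.

63.1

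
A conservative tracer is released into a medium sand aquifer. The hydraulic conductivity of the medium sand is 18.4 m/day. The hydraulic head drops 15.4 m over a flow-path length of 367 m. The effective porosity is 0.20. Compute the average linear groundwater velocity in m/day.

3.86

Hydraulic gradient i = Δh / L = 15.4 / 367 = 0.04196.
Darcy flux q = K · i = 18.40 × 0.04196 = 0.7721 m/day.
Seepage velocity v = q / n_e = 0.7721 / 0.20 = 3.860 m/day.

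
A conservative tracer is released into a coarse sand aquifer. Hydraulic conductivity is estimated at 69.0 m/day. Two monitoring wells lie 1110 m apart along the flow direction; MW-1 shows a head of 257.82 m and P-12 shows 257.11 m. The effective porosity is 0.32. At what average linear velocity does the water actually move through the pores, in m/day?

Hydraulic gradient i = (257.82 − 257.11) / 1110 = 0.71 / 1110 = 0.0006396.
Darcy flux q = K · i = 69.00 × 0.0006396 = 0.04414 m/day.
Seepage velocity v = q / n_e = 0.04414 / 0.32 = 0.1379 m/day.

0.138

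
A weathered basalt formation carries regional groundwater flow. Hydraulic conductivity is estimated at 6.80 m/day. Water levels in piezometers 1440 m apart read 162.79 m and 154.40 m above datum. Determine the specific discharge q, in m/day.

Hydraulic gradient i = (162.79 − 154.40) / 1440 = 8.39 / 1440 = 0.005826.
Specific discharge q = K · i = 6.800 × 0.005826 = 0.03962 m/day.

0.0396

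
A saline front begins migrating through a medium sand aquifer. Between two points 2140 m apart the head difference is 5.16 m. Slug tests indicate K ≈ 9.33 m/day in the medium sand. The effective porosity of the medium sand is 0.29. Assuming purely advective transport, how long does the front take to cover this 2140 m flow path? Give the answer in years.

75.5

Hydraulic gradient i = Δh / L = 5.16 / 2140 = 0.002411.
Darcy flux q = K · i = 9.330 × 0.002411 = 0.02250 m/day.
Seepage velocity v = q / n_e = 0.02250 / 0.29 = 0.07757 m/day.
Travel time t = L / v = 2140 / 0.07757 = 27586 days = 75.53 years.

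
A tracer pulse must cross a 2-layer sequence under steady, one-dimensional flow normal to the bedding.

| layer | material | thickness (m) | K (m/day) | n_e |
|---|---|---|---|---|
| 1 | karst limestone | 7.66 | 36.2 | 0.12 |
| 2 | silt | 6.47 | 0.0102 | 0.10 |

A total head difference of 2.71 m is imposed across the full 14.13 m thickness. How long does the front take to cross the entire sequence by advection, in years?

1.00

With flow normal to the layers, continuity requires the same specific discharge q through every layer.
Σ(b_i/K_i) = 7.66/36.2 + 6.47/0.0102 = 634.5 d.
q = Δh / Σ(b_i/K_i) = 2.71 / 634.5 = 0.004271 m/day.
In each layer the seepage velocity is v_i = q/n_i, so the layer transit time is t_i = b_i·n_i / q:
  layer 1 (karst limestone): t_1 = 7.66 × 0.12 / 0.004271 = 215.2 d
  layer 2 (silt): t_2 = 6.47 × 0.10 / 0.004271 = 151.5 d
Total t = Σ t_i = 366.7 days = 1.004 years.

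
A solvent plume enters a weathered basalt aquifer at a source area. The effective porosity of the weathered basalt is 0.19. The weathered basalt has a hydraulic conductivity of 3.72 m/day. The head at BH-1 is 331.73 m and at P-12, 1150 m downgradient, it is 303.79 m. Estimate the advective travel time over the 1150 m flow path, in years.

6.62

Hydraulic gradient i = (331.73 − 303.79) / 1150 = 27.94 / 1150 = 0.02430.
Darcy flux q = K · i = 3.720 × 0.02430 = 0.09038 m/day.
Seepage velocity v = q / n_e = 0.09038 / 0.19 = 0.4757 m/day.
Travel time t = L / v = 1150 / 0.4757 = 2418 days = 6.619 years.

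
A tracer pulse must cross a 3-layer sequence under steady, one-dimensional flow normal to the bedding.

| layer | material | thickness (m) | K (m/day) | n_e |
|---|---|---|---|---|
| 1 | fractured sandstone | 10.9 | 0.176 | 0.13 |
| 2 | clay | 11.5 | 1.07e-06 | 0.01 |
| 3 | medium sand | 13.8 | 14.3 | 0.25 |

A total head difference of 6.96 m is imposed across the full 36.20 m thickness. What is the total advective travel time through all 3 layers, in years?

With flow normal to the layers, continuity requires the same specific discharge q through every layer.
Σ(b_i/K_i) = 10.9/0.176 + 11.5/1.07e-06 + 13.8/14.3 = 1.075e+07 d.
q = Δh / Σ(b_i/K_i) = 6.96 / 1.075e+07 = 6.476e-07 m/day.
In each layer the seepage velocity is v_i = q/n_i, so the layer transit time is t_i = b_i·n_i / q:
  layer 1 (fractured sandstone): t_1 = 10.9 × 0.13 / 6.476e-07 = 2.188e+06 d
  layer 2 (clay): t_2 = 11.5 × 0.01 / 6.476e-07 = 1.776e+05 d
  layer 3 (medium sand): t_3 = 13.8 × 0.25 / 6.476e-07 = 5.328e+06 d
Total t = Σ t_i = 7.693e+06 days = 21063 years.

21100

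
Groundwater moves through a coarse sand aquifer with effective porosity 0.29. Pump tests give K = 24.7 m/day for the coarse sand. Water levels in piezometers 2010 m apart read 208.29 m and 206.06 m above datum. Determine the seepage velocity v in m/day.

0.0945

Hydraulic gradient i = (208.29 − 206.06) / 2010 = 2.23 / 2010 = 0.001109.
Darcy flux q = K · i = 24.70 × 0.001109 = 0.02740 m/day.
Seepage velocity v = q / n_e = 0.02740 / 0.29 = 0.09449 m/day.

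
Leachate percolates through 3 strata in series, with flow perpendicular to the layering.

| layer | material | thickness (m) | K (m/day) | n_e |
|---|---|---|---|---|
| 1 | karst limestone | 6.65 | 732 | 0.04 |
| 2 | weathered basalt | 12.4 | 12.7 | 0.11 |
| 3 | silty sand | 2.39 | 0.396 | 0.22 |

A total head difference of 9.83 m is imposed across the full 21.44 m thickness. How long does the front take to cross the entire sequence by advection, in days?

1.54

With flow normal to the layers, continuity requires the same specific discharge q through every layer.
Σ(b_i/K_i) = 6.65/732 + 12.4/12.7 + 2.39/0.396 = 7.021 d.
q = Δh / Σ(b_i/K_i) = 9.83 / 7.021 = 1.400 m/day.
In each layer the seepage velocity is v_i = q/n_i, so the layer transit time is t_i = b_i·n_i / q:
  layer 1 (karst limestone): t_1 = 6.65 × 0.04 / 1.400 = 0.1900 d
  layer 2 (weathered basalt): t_2 = 12.4 × 0.11 / 1.400 = 0.9742 d
  layer 3 (silty sand): t_3 = 2.39 × 0.22 / 1.400 = 0.3755 d
Total t = Σ t_i = 1.540 days.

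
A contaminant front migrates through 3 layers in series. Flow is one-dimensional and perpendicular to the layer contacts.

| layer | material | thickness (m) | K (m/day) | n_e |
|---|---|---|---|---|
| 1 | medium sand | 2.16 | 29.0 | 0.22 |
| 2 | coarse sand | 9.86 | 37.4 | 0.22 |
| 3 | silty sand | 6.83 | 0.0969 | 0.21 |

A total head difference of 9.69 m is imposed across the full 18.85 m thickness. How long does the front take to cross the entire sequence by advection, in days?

29.8

With flow normal to the layers, continuity requires the same specific discharge q through every layer.
Σ(b_i/K_i) = 2.16/29.0 + 9.86/37.4 + 6.83/0.0969 = 70.82 d.
q = Δh / Σ(b_i/K_i) = 9.69 / 70.82 = 0.1368 m/day.
In each layer the seepage velocity is v_i = q/n_i, so the layer transit time is t_i = b_i·n_i / q:
  layer 1 (medium sand): t_1 = 2.16 × 0.22 / 0.1368 = 3.473 d
  layer 2 (coarse sand): t_2 = 9.86 × 0.22 / 0.1368 = 15.85 d
  layer 3 (silty sand): t_3 = 6.83 × 0.21 / 0.1368 = 10.48 d
Total t = Σ t_i = 29.81 days.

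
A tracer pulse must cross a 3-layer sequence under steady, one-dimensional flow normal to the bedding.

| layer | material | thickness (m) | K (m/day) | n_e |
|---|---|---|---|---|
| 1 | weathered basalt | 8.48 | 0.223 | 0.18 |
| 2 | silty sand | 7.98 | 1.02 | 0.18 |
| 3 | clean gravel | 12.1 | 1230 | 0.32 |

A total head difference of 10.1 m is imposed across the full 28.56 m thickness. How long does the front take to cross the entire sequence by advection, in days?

With flow normal to the layers, continuity requires the same specific discharge q through every layer.
Σ(b_i/K_i) = 8.48/0.223 + 7.98/1.02 + 12.1/1230 = 45.86 d.
q = Δh / Σ(b_i/K_i) = 10.1 / 45.86 = 0.2202 m/day.
In each layer the seepage velocity is v_i = q/n_i, so the layer transit time is t_i = b_i·n_i / q:
  layer 1 (weathered basalt): t_1 = 8.48 × 0.18 / 0.2202 = 6.931 d
  layer 2 (silty sand): t_2 = 7.98 × 0.18 / 0.2202 = 6.522 d
  layer 3 (clean gravel): t_3 = 12.1 × 0.32 / 0.2202 = 17.58 d
Total t = Σ t_i = 31.03 days.

31.0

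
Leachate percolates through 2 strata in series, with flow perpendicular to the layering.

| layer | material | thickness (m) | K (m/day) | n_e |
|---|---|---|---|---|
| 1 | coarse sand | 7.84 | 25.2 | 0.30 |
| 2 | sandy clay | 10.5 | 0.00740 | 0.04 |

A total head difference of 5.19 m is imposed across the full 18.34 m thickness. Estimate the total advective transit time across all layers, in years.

With flow normal to the layers, continuity requires the same specific discharge q through every layer.
Σ(b_i/K_i) = 7.84/25.2 + 10.5/0.00740 = 1419 d.
q = Δh / Σ(b_i/K_i) = 5.19 / 1419 = 0.003657 m/day.
In each layer the seepage velocity is v_i = q/n_i, so the layer transit time is t_i = b_i·n_i / q:
  layer 1 (coarse sand): t_1 = 7.84 × 0.30 / 0.003657 = 643.2 d
  layer 2 (sandy clay): t_2 = 10.5 × 0.04 / 0.003657 = 114.9 d
Total t = Σ t_i = 758.0 days = 2.075 years.

2.08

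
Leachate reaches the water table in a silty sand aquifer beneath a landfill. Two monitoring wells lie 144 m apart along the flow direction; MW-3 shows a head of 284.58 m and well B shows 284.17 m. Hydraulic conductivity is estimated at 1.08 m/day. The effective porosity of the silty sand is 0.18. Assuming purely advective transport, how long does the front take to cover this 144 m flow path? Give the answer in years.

Hydraulic gradient i = (284.58 − 284.17) / 144 = 0.41 / 144 = 0.002847.
Darcy flux q = K · i = 1.080 × 0.002847 = 0.003075 m/day.
Seepage velocity v = q / n_e = 0.003075 / 0.18 = 0.01708 m/day.
Travel time t = L / v = 144 / 0.01708 = 8429 days = 23.08 years.

23.1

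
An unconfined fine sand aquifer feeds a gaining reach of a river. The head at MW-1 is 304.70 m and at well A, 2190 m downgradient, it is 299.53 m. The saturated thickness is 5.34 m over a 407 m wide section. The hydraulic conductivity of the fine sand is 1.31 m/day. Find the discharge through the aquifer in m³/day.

6.72

Cross-sectional area A = 407 × 5.34 = 2173 m².
Hydraulic gradient i = (304.70 − 299.53) / 2190 = 5.17 / 2190 = 0.002361.
Darcy's law: Q = K · A · i = 1.310 × 2173 × 0.002361 = 6.721 m³/day.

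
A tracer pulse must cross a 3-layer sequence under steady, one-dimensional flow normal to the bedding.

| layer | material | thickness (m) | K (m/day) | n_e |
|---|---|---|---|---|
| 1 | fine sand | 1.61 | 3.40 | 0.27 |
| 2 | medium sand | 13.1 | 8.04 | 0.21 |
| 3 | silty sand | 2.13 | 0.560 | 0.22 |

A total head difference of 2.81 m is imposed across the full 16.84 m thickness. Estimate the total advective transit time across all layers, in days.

With flow normal to the layers, continuity requires the same specific discharge q through every layer.
Σ(b_i/K_i) = 1.61/3.40 + 13.1/8.04 + 2.13/0.560 = 5.906 d.
q = Δh / Σ(b_i/K_i) = 2.81 / 5.906 = 0.4758 m/day.
In each layer the seepage velocity is v_i = q/n_i, so the layer transit time is t_i = b_i·n_i / q:
  layer 1 (fine sand): t_1 = 1.61 × 0.27 / 0.4758 = 0.9137 d
  layer 2 (medium sand): t_2 = 13.1 × 0.21 / 0.4758 = 5.782 d
  layer 3 (silty sand): t_3 = 2.13 × 0.22 / 0.4758 = 0.9850 d
Total t = Σ t_i = 7.681 days.

7.68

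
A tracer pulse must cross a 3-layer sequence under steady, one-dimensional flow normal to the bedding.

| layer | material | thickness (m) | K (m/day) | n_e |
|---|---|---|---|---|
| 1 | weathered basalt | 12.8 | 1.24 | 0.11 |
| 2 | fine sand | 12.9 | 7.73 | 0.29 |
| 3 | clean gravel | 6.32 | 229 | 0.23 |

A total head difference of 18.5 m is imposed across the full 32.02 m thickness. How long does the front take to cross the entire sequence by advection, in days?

4.29

With flow normal to the layers, continuity requires the same specific discharge q through every layer.
Σ(b_i/K_i) = 12.8/1.24 + 12.9/7.73 + 6.32/229 = 12.02 d.
q = Δh / Σ(b_i/K_i) = 18.5 / 12.02 = 1.539 m/day.
In each layer the seepage velocity is v_i = q/n_i, so the layer transit time is t_i = b_i·n_i / q:
  layer 1 (weathered basalt): t_1 = 12.8 × 0.11 / 1.539 = 0.9147 d
  layer 2 (fine sand): t_2 = 12.9 × 0.29 / 1.539 = 2.430 d
  layer 3 (clean gravel): t_3 = 6.32 × 0.23 / 1.539 = 0.9444 d
Total t = Σ t_i = 4.290 days.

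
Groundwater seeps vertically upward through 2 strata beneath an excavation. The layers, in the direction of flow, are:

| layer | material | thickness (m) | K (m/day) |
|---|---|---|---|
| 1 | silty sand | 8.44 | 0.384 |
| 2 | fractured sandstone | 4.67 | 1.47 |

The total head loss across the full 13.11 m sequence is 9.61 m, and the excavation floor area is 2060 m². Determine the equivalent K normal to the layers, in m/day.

Flow is perpendicular to layering, so the layers act in series and the equivalent K is the thickness-weighted harmonic mean.
Total thickness L = 8.44 + 4.67 = 13.11 m.
Σ(b_i/K_i) = 8.44/0.384 + 4.67/1.47 = 25.16 d.
K_eq = L / Σ(b_i/K_i) = 13.11 / 25.16 = 0.5211 m/day.

0.521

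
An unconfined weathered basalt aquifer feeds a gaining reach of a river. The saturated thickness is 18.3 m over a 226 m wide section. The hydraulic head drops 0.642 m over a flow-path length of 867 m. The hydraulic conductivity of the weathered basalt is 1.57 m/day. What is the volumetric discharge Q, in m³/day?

4.81

Cross-sectional area A = 226 × 18.3 = 4136 m².
Hydraulic gradient i = Δh / L = 0.642 / 867 = 0.0007405.
Darcy's law: Q = K · A · i = 1.570 × 4136 × 0.0007405 = 4.808 m³/day.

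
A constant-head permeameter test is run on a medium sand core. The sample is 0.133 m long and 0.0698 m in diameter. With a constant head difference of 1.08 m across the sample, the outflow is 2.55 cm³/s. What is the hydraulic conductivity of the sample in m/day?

7.09

Cross-sectional area A = π·(d/2)² = π × (0.0698/2)² = 0.003826 m².
Convert discharge: 2.55 cm³/s = 2.550e-06 m³/s.
Darcy's law rearranged: K = Q·L / (A·Δh) = 2.550e-06 × 0.133 / (0.003826 × 1.08) = 8.207e-05 m/s = 7.091 m/day.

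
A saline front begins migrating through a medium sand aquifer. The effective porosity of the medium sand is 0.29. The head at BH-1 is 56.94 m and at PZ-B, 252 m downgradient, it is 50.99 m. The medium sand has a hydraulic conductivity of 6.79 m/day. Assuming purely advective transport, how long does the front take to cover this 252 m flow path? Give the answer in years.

1.25

Hydraulic gradient i = (56.94 − 50.99) / 252 = 5.95 / 252 = 0.02361.
Darcy flux q = K · i = 6.790 × 0.02361 = 0.1603 m/day.
Seepage velocity v = q / n_e = 0.1603 / 0.29 = 0.5528 m/day.
Travel time t = L / v = 252 / 0.5528 = 455.8 days = 1.248 years.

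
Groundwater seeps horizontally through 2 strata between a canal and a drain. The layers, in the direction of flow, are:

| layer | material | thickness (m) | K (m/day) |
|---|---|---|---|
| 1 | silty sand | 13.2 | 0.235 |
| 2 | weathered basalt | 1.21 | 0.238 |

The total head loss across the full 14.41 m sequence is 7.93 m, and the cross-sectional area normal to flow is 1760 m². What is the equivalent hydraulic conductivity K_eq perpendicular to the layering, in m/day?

0.235

Flow is perpendicular to layering, so the layers act in series and the equivalent K is the thickness-weighted harmonic mean.
Total thickness L = 13.2 + 1.21 = 14.41 m.
Σ(b_i/K_i) = 13.2/0.235 + 1.21/0.238 = 61.25 d.
K_eq = L / Σ(b_i/K_i) = 14.41 / 61.25 = 0.2352 m/day.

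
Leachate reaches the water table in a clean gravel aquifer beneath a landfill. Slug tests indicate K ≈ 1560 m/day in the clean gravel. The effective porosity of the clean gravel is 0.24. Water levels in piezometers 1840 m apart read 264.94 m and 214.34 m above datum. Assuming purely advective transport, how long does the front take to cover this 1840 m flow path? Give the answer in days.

Hydraulic gradient i = (264.94 − 214.34) / 1840 = 50.6 / 1840 = 0.02750.
Darcy flux q = K · i = 1560 × 0.02750 = 42.90 m/day.
Seepage velocity v = q / n_e = 42.90 / 0.24 = 178.8 m/day.
Travel time t = L / v = 1840 / 178.8 = 10.29 days.

10.3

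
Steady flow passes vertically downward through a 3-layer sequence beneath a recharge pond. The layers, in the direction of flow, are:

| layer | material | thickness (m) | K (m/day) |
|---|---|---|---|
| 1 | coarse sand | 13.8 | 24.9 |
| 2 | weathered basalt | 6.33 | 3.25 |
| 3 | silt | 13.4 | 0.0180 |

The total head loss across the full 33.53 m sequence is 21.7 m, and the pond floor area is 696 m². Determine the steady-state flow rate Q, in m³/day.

20.2

Flow is perpendicular to layering, so the layers act in series and the equivalent K is the thickness-weighted harmonic mean.
Total thickness L = 13.8 + 6.33 + 13.4 = 33.53 m.
Σ(b_i/K_i) = 13.8/24.9 + 6.33/3.25 + 13.4/0.0180 = 746.9 d.
K_eq = L / Σ(b_i/K_i) = 33.53 / 746.9 = 0.04489 m/day.
Q = K_eq · A · (Δh/L) = 0.04489 × 696 × (21.7/33.53) = 20.22 m³/day.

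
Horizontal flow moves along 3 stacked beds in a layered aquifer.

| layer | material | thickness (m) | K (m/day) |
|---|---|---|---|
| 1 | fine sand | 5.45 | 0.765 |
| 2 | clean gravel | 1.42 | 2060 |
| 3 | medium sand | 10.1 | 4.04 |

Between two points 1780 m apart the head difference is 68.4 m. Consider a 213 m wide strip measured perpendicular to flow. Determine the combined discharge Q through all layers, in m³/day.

24300

Flow is parallel to layering, so each bed carries its own Darcy discharge and the transmissivities add.
Σ(K_i·b_i) = 0.765×5.45 + 2060×1.42 + 4.04×10.1 = 2970 m²/day.
Hydraulic gradient i = Δh / L = 68.4 / 1780 = 0.03843.
Q = Σ(K_i·b_i) · W · i = 2970 × 213 × 0.03843 = 24311 m³/day.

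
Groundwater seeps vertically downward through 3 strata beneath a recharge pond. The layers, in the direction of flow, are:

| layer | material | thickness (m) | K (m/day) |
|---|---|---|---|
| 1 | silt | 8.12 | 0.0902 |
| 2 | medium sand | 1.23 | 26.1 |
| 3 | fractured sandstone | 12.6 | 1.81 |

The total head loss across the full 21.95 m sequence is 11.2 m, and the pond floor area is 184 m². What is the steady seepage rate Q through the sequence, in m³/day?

21.2

Flow is perpendicular to layering, so the layers act in series and the equivalent K is the thickness-weighted harmonic mean.
Total thickness L = 8.12 + 1.23 + 12.6 = 21.95 m.
Σ(b_i/K_i) = 8.12/0.0902 + 1.23/26.1 + 12.6/1.81 = 97.03 d.
K_eq = L / Σ(b_i/K_i) = 21.95 / 97.03 = 0.2262 m/day.
Q = K_eq · A · (Δh/L) = 0.2262 × 184 × (11.2/21.95) = 21.24 m³/day.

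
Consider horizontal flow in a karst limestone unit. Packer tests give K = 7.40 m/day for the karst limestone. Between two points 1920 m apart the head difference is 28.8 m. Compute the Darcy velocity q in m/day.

0.111

Hydraulic gradient i = Δh / L = 28.8 / 1920 = 0.01500.
Specific discharge q = K · i = 7.400 × 0.01500 = 0.1110 m/day.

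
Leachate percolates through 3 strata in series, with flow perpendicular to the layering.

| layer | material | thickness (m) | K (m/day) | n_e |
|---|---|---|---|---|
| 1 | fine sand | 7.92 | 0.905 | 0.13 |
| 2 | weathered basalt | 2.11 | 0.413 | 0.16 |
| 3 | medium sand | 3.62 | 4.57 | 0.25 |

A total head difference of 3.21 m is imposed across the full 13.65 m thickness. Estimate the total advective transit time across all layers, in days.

With flow normal to the layers, continuity requires the same specific discharge q through every layer.
Σ(b_i/K_i) = 7.92/0.905 + 2.11/0.413 + 3.62/4.57 = 14.65 d.
q = Δh / Σ(b_i/K_i) = 3.21 / 14.65 = 0.2191 m/day.
In each layer the seepage velocity is v_i = q/n_i, so the layer transit time is t_i = b_i·n_i / q:
  layer 1 (fine sand): t_1 = 7.92 × 0.13 / 0.2191 = 4.700 d
  layer 2 (weathered basalt): t_2 = 2.11 × 0.16 / 0.2191 = 1.541 d
  layer 3 (medium sand): t_3 = 3.62 × 0.25 / 0.2191 = 4.131 d
Total t = Σ t_i = 10.37 days.

10.4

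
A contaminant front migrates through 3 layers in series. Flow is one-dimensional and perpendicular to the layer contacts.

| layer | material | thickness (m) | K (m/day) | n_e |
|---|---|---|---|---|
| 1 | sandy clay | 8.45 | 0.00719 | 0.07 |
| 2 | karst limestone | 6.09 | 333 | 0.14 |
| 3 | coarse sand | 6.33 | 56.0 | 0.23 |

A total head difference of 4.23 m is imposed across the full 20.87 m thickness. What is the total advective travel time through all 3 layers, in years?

With flow normal to the layers, continuity requires the same specific discharge q through every layer.
Σ(b_i/K_i) = 8.45/0.00719 + 6.09/333 + 6.33/56.0 = 1175 d.
q = Δh / Σ(b_i/K_i) = 4.23 / 1175 = 0.003599 m/day.
In each layer the seepage velocity is v_i = q/n_i, so the layer transit time is t_i = b_i·n_i / q:
  layer 1 (sandy clay): t_1 = 8.45 × 0.07 / 0.003599 = 164.4 d
  layer 2 (karst limestone): t_2 = 6.09 × 0.14 / 0.003599 = 236.9 d
  layer 3 (coarse sand): t_3 = 6.33 × 0.23 / 0.003599 = 404.5 d
Total t = Σ t_i = 805.8 days = 2.206 years.

2.21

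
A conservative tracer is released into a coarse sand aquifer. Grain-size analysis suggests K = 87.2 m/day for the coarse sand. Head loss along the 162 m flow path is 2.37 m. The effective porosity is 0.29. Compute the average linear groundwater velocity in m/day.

4.40

Hydraulic gradient i = Δh / L = 2.37 / 162 = 0.01463.
Darcy flux q = K · i = 87.20 × 0.01463 = 1.276 m/day.
Seepage velocity v = q / n_e = 1.276 / 0.29 = 4.399 m/day.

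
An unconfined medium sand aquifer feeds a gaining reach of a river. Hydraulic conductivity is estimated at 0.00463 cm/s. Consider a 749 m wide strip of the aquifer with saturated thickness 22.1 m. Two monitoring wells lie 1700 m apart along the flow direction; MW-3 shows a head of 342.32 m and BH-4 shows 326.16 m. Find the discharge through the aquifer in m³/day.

Convert K: 0.00463 cm/s × 864 = 4.000 m/day.
Cross-sectional area A = 749 × 22.1 = 16553 m².
Hydraulic gradient i = (342.32 − 326.16) / 1700 = 16.16 / 1700 = 0.009506.
Darcy's law: Q = K · A · i = 4.000 × 16553 × 0.009506 = 629.5 m³/day.

629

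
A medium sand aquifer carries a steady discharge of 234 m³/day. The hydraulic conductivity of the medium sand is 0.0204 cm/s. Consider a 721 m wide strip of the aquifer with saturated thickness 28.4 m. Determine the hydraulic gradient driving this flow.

Convert K: 0.0204 cm/s × 864 = 17.63 m/day.
Cross-sectional area A = 721 × 28.4 = 20476 m².
From Q = K·A·i, i = Q / (K·A) = 234 / (17.63 × 20476) = 0.0006484.

0.000648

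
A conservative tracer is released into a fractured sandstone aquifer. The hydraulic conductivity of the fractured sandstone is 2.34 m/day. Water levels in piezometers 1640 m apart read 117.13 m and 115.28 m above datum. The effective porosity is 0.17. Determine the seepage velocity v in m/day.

0.0155

Hydraulic gradient i = (117.13 − 115.28) / 1640 = 1.85 / 1640 = 0.001128.
Darcy flux q = K · i = 2.340 × 0.001128 = 0.002640 m/day.
Seepage velocity v = q / n_e = 0.002640 / 0.17 = 0.01553 m/day.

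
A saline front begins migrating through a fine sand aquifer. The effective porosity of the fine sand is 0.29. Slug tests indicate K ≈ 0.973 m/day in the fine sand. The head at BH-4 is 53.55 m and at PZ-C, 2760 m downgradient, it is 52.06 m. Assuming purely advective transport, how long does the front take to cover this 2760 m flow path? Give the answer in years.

4170

Hydraulic gradient i = (53.55 − 52.06) / 2760 = 1.49 / 2760 = 0.0005399.
Darcy flux q = K · i = 0.9730 × 0.0005399 = 0.0005253 m/day.
Seepage velocity v = q / n_e = 0.0005253 / 0.29 = 0.001811 m/day.
Travel time t = L / v = 2760 / 0.001811 = 1.524e+06 days = 4172 years.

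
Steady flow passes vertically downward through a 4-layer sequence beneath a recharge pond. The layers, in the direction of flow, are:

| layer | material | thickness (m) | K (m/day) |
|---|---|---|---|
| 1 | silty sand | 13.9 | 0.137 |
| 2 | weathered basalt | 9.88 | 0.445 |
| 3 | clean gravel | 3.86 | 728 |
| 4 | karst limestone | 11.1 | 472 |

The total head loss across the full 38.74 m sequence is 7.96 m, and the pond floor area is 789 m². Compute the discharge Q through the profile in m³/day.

50.8

Flow is perpendicular to layering, so the layers act in series and the equivalent K is the thickness-weighted harmonic mean.
Total thickness L = 13.9 + 9.88 + 3.86 + 11.1 = 38.74 m.
Σ(b_i/K_i) = 13.9/0.137 + 9.88/0.445 + 3.86/728 + 11.1/472 = 123.7 d.
K_eq = L / Σ(b_i/K_i) = 38.74 / 123.7 = 0.3132 m/day.
Q = K_eq · A · (Δh/L) = 0.3132 × 789 × (7.96/38.74) = 50.78 m³/day.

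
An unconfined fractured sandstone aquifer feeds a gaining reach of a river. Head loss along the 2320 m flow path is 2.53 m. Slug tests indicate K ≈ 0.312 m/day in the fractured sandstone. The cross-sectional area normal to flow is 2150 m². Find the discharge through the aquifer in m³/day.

Hydraulic gradient i = Δh / L = 2.53 / 2320 = 0.001091.
Darcy's law: Q = K · A · i = 0.3120 × 2150 × 0.001091 = 0.7315 m³/day.

0.732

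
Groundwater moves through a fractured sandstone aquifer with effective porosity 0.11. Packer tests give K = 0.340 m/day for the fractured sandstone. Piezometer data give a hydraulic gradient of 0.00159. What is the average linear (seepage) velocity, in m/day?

Hydraulic gradient i = 0.00159.
Darcy flux q = K · i = 0.3400 × 0.001590 = 0.0005406 m/day.
Seepage velocity v = q / n_e = 0.0005406 / 0.11 = 0.004915 m/day.

0.00491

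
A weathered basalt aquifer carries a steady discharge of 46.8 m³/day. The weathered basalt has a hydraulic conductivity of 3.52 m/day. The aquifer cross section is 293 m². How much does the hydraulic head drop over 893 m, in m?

From Q = K·A·i, i = Q / (K·A) = 46.8 / (3.520 × 293.0) = 0.04538.
Head loss Δh = i · L = 0.04538 × 893 = 40.52 m.

40.5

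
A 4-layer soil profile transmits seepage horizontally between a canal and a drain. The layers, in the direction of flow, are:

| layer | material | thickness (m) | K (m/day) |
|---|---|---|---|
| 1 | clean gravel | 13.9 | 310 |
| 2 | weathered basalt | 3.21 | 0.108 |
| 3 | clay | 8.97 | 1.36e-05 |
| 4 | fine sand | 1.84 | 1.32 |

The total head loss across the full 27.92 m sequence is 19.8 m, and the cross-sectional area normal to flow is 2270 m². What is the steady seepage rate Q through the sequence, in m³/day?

0.0681

Flow is perpendicular to layering, so the layers act in series and the equivalent K is the thickness-weighted harmonic mean.
Total thickness L = 13.9 + 3.21 + 8.97 + 1.84 = 27.92 m.
Σ(b_i/K_i) = 13.9/310 + 3.21/0.108 + 8.97/1.36e-05 + 1.84/1.32 = 6.596e+05 d.
K_eq = L / Σ(b_i/K_i) = 27.92 / 6.596e+05 = 4.233e-05 m/day.
Q = K_eq · A · (Δh/L) = 4.233e-05 × 2270 × (19.8/27.92) = 0.06814 m³/day.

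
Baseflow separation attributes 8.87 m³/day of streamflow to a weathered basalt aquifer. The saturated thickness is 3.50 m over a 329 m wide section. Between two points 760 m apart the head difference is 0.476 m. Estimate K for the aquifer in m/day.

12.3

Cross-sectional area A = 329 × 3.50 = 1152 m².
Hydraulic gradient i = Δh / L = 0.476 / 760 = 0.0006263.
From Q = K·A·i, K = Q / (A·i) = 8.87 / (1152 × 0.0006263) = 12.30 m/day.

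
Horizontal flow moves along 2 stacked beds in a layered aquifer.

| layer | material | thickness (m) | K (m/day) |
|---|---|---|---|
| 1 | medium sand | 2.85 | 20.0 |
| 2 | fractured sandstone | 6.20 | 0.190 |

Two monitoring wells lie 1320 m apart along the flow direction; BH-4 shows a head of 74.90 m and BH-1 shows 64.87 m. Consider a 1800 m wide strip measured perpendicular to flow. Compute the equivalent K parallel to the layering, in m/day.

6.43

Flow is parallel to layering, so each bed carries its own Darcy discharge and the transmissivities add.
Σ(K_i·b_i) = 20.0×2.85 + 0.190×6.20 = 58.18 m²/day.
Total thickness b = 9.050 m, so K_eq = Σ(K_i·b_i)/b = 6.429 m/day.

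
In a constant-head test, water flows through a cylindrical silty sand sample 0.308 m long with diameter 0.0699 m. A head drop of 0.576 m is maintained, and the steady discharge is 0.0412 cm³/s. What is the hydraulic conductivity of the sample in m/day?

0.496

Cross-sectional area A = π·(d/2)² = π × (0.0699/2)² = 0.003837 m².
Convert discharge: 0.0412 cm³/s = 4.120e-08 m³/s.
Darcy's law rearranged: K = Q·L / (A·Δh) = 4.120e-08 × 0.308 / (0.003837 × 0.576) = 5.741e-06 m/s = 0.4960 m/day.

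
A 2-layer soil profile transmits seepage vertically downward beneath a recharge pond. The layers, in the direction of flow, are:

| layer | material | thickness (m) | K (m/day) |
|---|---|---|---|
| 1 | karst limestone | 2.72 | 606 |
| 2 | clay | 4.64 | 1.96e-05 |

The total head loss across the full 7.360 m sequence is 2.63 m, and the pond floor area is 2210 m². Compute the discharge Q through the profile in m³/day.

0.0246

Flow is perpendicular to layering, so the layers act in series and the equivalent K is the thickness-weighted harmonic mean.
Total thickness L = 2.72 + 4.64 = 7.360 m.
Σ(b_i/K_i) = 2.72/606 + 4.64/1.96e-05 = 2.367e+05 d.
K_eq = L / Σ(b_i/K_i) = 7.360 / 2.367e+05 = 3.109e-05 m/day.
Q = K_eq · A · (Δh/L) = 3.109e-05 × 2210 × (2.63/7.360) = 0.02455 m³/day.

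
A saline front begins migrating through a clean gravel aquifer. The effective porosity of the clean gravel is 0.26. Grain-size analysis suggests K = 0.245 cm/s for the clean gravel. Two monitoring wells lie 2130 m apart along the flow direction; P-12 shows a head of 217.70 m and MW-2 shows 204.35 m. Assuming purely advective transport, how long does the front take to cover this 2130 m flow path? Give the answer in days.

Convert K: 0.245 cm/s × 864 = 211.7 m/day.
Hydraulic gradient i = (217.70 − 204.35) / 2130 = 13.35 / 2130 = 0.006268.
Darcy flux q = K · i = 211.7 × 0.006268 = 1.327 m/day.
Seepage velocity v = q / n_e = 1.327 / 0.26 = 5.103 m/day.
Travel time t = L / v = 2130 / 5.103 = 417.4 days.

417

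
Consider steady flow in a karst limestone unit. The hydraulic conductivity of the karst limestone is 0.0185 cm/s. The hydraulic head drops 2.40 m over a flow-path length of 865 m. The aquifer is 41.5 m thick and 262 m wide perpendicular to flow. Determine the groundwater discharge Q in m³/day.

482

Convert K: 0.0185 cm/s × 864 = 15.98 m/day.
Cross-sectional area A = 262 × 41.5 = 10873 m².
Hydraulic gradient i = Δh / L = 2.40 / 865 = 0.002775.
Darcy's law: Q = K · A · i = 15.98 × 10873 × 0.002775 = 482.2 m³/day.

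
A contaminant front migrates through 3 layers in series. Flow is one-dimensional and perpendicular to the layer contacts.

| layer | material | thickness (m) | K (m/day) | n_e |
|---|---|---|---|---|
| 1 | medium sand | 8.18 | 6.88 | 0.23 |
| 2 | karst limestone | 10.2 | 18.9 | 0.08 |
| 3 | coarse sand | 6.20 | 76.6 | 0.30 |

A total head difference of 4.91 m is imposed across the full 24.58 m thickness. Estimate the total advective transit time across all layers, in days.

With flow normal to the layers, continuity requires the same specific discharge q through every layer.
Σ(b_i/K_i) = 8.18/6.88 + 10.2/18.9 + 6.20/76.6 = 1.810 d.
q = Δh / Σ(b_i/K_i) = 4.91 / 1.810 = 2.713 m/day.
In each layer the seepage velocity is v_i = q/n_i, so the layer transit time is t_i = b_i·n_i / q:
  layer 1 (medium sand): t_1 = 8.18 × 0.23 / 2.713 = 0.6934 d
  layer 2 (karst limestone): t_2 = 10.2 × 0.08 / 2.713 = 0.3007 d
  layer 3 (coarse sand): t_3 = 6.20 × 0.30 / 2.713 = 0.6855 d
Total t = Σ t_i = 1.680 days.

1.68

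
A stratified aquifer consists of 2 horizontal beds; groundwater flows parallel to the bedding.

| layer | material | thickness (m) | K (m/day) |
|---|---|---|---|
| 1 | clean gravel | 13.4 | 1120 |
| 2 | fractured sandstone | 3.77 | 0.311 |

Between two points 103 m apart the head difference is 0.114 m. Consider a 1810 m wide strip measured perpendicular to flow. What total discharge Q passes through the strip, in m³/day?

30100

Flow is parallel to layering, so each bed carries its own Darcy discharge and the transmissivities add.
Σ(K_i·b_i) = 1120×13.4 + 0.311×3.77 = 15009 m²/day.
Hydraulic gradient i = Δh / L = 0.114 / 103 = 0.001107.
Q = Σ(K_i·b_i) · W · i = 15009 × 1810 × 0.001107 = 30068 m³/day.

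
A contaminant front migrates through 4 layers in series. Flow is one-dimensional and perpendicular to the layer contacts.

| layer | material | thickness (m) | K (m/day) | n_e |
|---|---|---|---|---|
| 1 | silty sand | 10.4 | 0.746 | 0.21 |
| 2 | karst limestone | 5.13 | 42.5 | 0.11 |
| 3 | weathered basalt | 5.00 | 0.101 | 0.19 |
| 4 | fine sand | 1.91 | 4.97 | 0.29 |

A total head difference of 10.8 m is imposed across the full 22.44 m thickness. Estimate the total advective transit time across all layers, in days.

25.2

With flow normal to the layers, continuity requires the same specific discharge q through every layer.
Σ(b_i/K_i) = 10.4/0.746 + 5.13/42.5 + 5.00/0.101 + 1.91/4.97 = 63.95 d.
q = Δh / Σ(b_i/K_i) = 10.8 / 63.95 = 0.1689 m/day.
In each layer the seepage velocity is v_i = q/n_i, so the layer transit time is t_i = b_i·n_i / q:
  layer 1 (silty sand): t_1 = 10.4 × 0.21 / 0.1689 = 12.93 d
  layer 2 (karst limestone): t_2 = 5.13 × 0.11 / 0.1689 = 3.341 d
  layer 3 (weathered basalt): t_3 = 5.00 × 0.19 / 0.1689 = 5.625 d
  layer 4 (fine sand): t_4 = 1.91 × 0.29 / 0.1689 = 3.280 d
Total t = Σ t_i = 25.18 days.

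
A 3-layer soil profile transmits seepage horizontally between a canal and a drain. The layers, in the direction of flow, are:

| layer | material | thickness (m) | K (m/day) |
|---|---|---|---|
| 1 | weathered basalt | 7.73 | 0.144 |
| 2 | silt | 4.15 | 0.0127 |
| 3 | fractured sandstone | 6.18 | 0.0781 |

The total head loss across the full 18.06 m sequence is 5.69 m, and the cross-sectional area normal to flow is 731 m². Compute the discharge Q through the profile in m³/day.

9.05

Flow is perpendicular to layering, so the layers act in series and the equivalent K is the thickness-weighted harmonic mean.
Total thickness L = 7.73 + 4.15 + 6.18 = 18.06 m.
Σ(b_i/K_i) = 7.73/0.144 + 4.15/0.0127 + 6.18/0.0781 = 459.6 d.
K_eq = L / Σ(b_i/K_i) = 18.06 / 459.6 = 0.03930 m/day.
Q = K_eq · A · (Δh/L) = 0.03930 × 731 × (5.69/18.06) = 9.050 m³/day.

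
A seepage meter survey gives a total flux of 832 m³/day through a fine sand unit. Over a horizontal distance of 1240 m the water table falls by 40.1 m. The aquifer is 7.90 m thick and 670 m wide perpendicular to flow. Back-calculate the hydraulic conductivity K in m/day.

Cross-sectional area A = 670 × 7.90 = 5293 m².
Hydraulic gradient i = Δh / L = 40.1 / 1240 = 0.03234.
From Q = K·A·i, K = Q / (A·i) = 832 / (5293 × 0.03234) = 4.861 m/day.

4.86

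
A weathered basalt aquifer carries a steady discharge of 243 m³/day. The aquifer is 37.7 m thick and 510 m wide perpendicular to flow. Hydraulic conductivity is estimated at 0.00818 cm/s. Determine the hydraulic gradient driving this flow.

Convert K: 0.00818 cm/s × 864 = 7.068 m/day.
Cross-sectional area A = 510 × 37.7 = 19227 m².
From Q = K·A·i, i = Q / (K·A) = 243 / (7.068 × 19227) = 0.001788.

0.00179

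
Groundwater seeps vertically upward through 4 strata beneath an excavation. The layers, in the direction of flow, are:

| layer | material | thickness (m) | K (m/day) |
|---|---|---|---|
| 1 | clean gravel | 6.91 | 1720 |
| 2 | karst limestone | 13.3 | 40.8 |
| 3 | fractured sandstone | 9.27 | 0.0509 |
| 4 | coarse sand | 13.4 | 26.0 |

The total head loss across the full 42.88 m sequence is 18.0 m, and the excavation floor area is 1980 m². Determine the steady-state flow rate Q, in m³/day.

Flow is perpendicular to layering, so the layers act in series and the equivalent K is the thickness-weighted harmonic mean.
Total thickness L = 6.91 + 13.3 + 9.27 + 13.4 = 42.88 m.
Σ(b_i/K_i) = 6.91/1720 + 13.3/40.8 + 9.27/0.0509 + 13.4/26.0 = 183.0 d.
K_eq = L / Σ(b_i/K_i) = 42.88 / 183.0 = 0.2344 m/day.
Q = K_eq · A · (Δh/L) = 0.2344 × 1980 × (18.0/42.88) = 194.8 m³/day.

195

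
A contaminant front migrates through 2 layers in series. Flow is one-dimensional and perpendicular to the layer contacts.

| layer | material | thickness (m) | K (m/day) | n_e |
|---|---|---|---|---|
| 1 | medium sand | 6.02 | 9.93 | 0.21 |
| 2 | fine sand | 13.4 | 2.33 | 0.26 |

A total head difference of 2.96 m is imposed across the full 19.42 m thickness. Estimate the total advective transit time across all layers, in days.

10.2

With flow normal to the layers, continuity requires the same specific discharge q through every layer.
Σ(b_i/K_i) = 6.02/9.93 + 13.4/2.33 = 6.357 d.
q = Δh / Σ(b_i/K_i) = 2.96 / 6.357 = 0.4656 m/day.
In each layer the seepage velocity is v_i = q/n_i, so the layer transit time is t_i = b_i·n_i / q:
  layer 1 (medium sand): t_1 = 6.02 × 0.21 / 0.4656 = 2.715 d
  layer 2 (fine sand): t_2 = 13.4 × 0.26 / 0.4656 = 7.483 d
Total t = Σ t_i = 10.20 days.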